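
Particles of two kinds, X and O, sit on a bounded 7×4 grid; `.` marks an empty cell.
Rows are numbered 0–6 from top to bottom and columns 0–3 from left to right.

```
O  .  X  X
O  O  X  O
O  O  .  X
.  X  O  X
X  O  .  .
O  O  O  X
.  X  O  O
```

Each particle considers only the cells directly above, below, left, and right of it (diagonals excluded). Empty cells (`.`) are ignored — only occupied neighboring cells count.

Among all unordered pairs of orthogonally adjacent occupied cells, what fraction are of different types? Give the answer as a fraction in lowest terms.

14/27

Scan each occupied cell's neighbors to the right and below so each pair is counted once.
Row 0: O(0,0)–O(1,0)= X(0,2)–X(0,3)= X(0,2)–X(1,2)= X(0,3)–O(1,3)≠  → 1/4 unlike.
Row 1: O(1,0)–O(1,1)= O(1,0)–O(2,0)= O(1,1)–X(1,2)≠ O(1,1)–O(2,1)= X(1,2)–O(1,3)≠ O(1,3)–X(2,3)≠  → 3/6 unlike.
Row 2: O(2,0)–O(2,1)= O(2,1)–X(3,1)≠ X(2,3)–X(3,3)=  → 1/3 unlike.
Row 3: X(3,1)–O(3,2)≠ X(3,1)–O(4,1)≠ O(3,2)–X(3,3)≠  → 3/3 unlike.
Row 4: X(4,0)–O(4,1)≠ X(4,0)–O(5,0)≠ O(4,1)–O(5,1)=  → 2/3 unlike.
Row 5: O(5,0)–O(5,1)= O(5,1)–O(5,2)= O(5,1)–X(6,1)≠ O(5,2)–X(5,3)≠ O(5,2)–O(6,2)= X(5,3)–O(6,3)≠  → 3/6 unlike.
Row 6: X(6,1)–O(6,2)≠ O(6,2)–O(6,3)=  → 1/2 unlike.
Total adjacent occupied pairs: 27; unlike-type pairs: 14.
14/27 is already in lowest terms.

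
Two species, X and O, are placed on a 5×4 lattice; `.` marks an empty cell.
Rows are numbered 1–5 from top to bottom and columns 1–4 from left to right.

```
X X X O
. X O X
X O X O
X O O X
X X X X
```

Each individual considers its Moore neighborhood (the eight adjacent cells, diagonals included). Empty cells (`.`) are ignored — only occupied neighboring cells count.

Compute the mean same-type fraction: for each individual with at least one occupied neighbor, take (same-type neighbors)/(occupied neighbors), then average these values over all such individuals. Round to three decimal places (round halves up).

0.539

(1,1)X 2/2
(1,2)X 3/4
(1,3)X 3/5
(1,4)O 1/3
(2,2)X 5/7
(2,3)O 3/8
(2,4)X 2/5
(3,1)X 2/4
(3,2)O 3/7
(3,3)X 3/8
(3,4)O 2/5
(4,1)X 3/5
(4,2)O 2/8
(4,3)O 3/8
(4,4)X 3/5
(5,1)X 2/3
(5,2)X 3/5
(5,3)X 3/5
(5,4)X 2/3
Sum over 19 individuals: 2/2 + 3/4 + 3/5 + 1/3 + 5/7 + 3/8 + 2/5 + 2/4 + 3/7 + 3/8 + 2/5 + 3/5 + 2/8 + 3/8 + 3/5 + 2/3 + 3/5 + 3/5 + 2/3 = 8597/840; mean = 8597/840 ÷ 19 = 8597/15960 = 0.538659… → 0.539.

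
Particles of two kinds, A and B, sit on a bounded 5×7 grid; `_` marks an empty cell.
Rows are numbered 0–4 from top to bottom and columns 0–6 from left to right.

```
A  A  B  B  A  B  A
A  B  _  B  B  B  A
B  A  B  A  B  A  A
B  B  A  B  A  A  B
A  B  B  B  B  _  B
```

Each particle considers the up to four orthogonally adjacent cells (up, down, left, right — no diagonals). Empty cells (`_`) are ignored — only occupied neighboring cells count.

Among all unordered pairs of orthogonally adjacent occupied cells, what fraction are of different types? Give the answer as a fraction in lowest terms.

Scan each occupied cell's neighbors to the right and below so each pair is counted once.
Row 0: A(0,0)–A(0,1)= A(0,0)–A(1,0)= A(0,1)–B(0,2)≠ A(0,1)–B(1,1)≠ B(0,2)–B(0,3)= B(0,3)–A(0,4)≠ B(0,3)–B(1,3)= A(0,4)–B(0,5)≠ A(0,4)–B(1,4)≠ B(0,5)–A(0,6)≠ B(0,5)–B(1,5)= A(0,6)–A(1,6)=  → 6/12 unlike.
Row 1: A(1,0)–B(1,1)≠ A(1,0)–B(2,0)≠ B(1,1)–A(2,1)≠ B(1,3)–B(1,4)= B(1,3)–A(2,3)≠ B(1,4)–B(1,5)= B(1,4)–B(2,4)= B(1,5)–A(1,6)≠ B(1,5)–A(2,5)≠ A(1,6)–A(2,6)=  → 6/10 unlike.
Row 2: B(2,0)–A(2,1)≠ B(2,0)–B(3,0)= A(2,1)–B(2,2)≠ A(2,1)–B(3,1)≠ B(2,2)–A(2,3)≠ B(2,2)–A(3,2)≠ A(2,3)–B(2,4)≠ A(2,3)–B(3,3)≠ B(2,4)–A(2,5)≠ B(2,4)–A(3,4)≠ A(2,5)–A(2,6)= A(2,5)–A(3,5)= A(2,6)–B(3,6)≠  → 10/13 unlike.
Row 3: B(3,0)–B(3,1)= B(3,0)–A(4,0)≠ B(3,1)–A(3,2)≠ B(3,1)–B(4,1)= A(3,2)–B(3,3)≠ A(3,2)–B(4,2)≠ B(3,3)–A(3,4)≠ B(3,3)–B(4,3)= A(3,4)–A(3,5)= A(3,4)–B(4,4)≠ A(3,5)–B(3,6)≠ B(3,6)–B(4,6)=  → 7/12 unlike.
Row 4: A(4,0)–B(4,1)≠ B(4,1)–B(4,2)= B(4,2)–B(4,3)= B(4,3)–B(4,4)=  → 1/4 unlike.
Total adjacent occupied pairs: 51; unlike-type pairs: 30.
30/51 reduces to 10/17.

10/17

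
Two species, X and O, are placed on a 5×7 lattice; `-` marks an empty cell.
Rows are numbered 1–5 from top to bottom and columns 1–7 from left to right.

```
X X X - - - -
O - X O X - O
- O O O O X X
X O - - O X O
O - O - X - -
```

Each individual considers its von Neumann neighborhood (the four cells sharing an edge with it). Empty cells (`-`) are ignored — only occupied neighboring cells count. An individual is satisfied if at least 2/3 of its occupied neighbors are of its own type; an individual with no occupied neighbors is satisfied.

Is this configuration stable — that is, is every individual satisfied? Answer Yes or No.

No

Row 1: (1,1)X 1/2 not · (1,2)X 2/2 satisfied · (1,3)X 2/2 satisfied
Row 2: (2,1)O 0/1 not · (2,3)X 1/3 not · (2,4)O 1/3 not · (2,5)X 0/2 not · (2,7)O 0/1 not
Row 3: (3,2)O 2/2 satisfied · (3,3)O 2/3 satisfied · (3,4)O 3/3 satisfied · (3,5)O 2/4 not · (3,6)X 2/3 satisfied · (3,7)X 1/3 not
Row 4: (4,1)X 0/2 not · (4,2)O 1/2 not · (4,5)O 1/3 not · (4,6)X 1/3 not · (4,7)O 0/2 not
Row 5: (5,1)O 0/1 not · (5,3)O 0/0 satisfied · (5,5)X 0/1 not
For instance (1,1) has only 1/2 same-type neighbors, below 2/3.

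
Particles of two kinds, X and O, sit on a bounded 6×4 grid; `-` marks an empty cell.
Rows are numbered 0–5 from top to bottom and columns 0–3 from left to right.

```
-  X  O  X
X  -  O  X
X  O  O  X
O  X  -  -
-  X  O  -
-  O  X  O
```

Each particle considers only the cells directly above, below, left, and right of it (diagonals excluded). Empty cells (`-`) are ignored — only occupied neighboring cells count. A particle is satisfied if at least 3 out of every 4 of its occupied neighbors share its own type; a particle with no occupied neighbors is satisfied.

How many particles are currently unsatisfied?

16

Row 0: (0,1)X 0/1 ✗ · (0,2)O 1/3 ✗ · (0,3)X 1/2 ✗
Row 1: (1,0)X 1/1 ✓ · (1,2)O 2/3 ✗ · (1,3)X 2/3 ✗
Row 2: (2,0)X 1/3 ✗ · (2,1)O 1/3 ✗ · (2,2)O 2/3 ✗ · (2,3)X 1/2 ✗
Row 3: (3,0)O 0/2 ✗ · (3,1)X 1/3 ✗
Row 4: (4,1)X 1/3 ✗ · (4,2)O 0/2 ✗
Row 5: (5,1)O 0/2 ✗ · (5,2)X 0/3 ✗ · (5,3)O 0/1 ✗
Unsatisfied: (0,1), (0,2), (0,3), (1,2), (1,3), (2,0), (2,1), (2,2), (2,3), (3,0), (3,1), (4,1), (4,2), (5,1), (5,2), (5,3) — 16 in total.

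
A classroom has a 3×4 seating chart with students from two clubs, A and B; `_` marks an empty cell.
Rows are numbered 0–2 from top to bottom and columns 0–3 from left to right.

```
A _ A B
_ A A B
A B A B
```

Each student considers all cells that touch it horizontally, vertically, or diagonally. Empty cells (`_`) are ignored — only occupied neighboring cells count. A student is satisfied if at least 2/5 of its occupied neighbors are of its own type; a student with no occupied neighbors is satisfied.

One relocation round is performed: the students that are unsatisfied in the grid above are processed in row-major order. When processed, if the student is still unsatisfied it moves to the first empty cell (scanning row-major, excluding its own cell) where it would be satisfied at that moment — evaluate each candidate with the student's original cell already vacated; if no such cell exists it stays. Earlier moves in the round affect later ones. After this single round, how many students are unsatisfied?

3

Initially unsatisfied (in order): (0,3), (2,1), (2,3).
  (0,3): no empty cell satisfies it; stays.
  (2,1): no empty cell satisfies it; stays.
  (2,3): no empty cell satisfies it; stays.
Resulting grid:
A _ A B
_ A A B
A B A B
Unsatisfied now: (0,3), (2,1), (2,3).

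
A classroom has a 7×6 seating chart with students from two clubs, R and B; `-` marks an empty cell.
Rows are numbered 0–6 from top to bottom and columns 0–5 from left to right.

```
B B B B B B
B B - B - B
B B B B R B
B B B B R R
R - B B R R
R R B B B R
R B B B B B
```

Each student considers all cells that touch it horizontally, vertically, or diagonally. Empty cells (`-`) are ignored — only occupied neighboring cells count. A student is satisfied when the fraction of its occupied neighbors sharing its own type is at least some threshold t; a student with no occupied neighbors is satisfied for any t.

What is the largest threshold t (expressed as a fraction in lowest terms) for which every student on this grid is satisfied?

1/4

Row 0: (0,0)B 3/3 · (0,1)B 4/4 · (0,2)B 4/4 · (0,3)B 3/3 · (0,4)B 4/4 · (0,5)B 2/2
Row 1: (1,0)B 5/5 · (1,1)B 7/7 · (1,3)B 5/6 · (1,5)B 3/4
Row 2: (2,0)B 5/5 · (2,1)B 7/7 · (2,2)B 7/7 · (2,3)B 4/6 · (2,4)R 2/7 · (2,5)B 1/4
Row 3: (3,0)B 3/4 · (3,1)B 6/7 · (3,2)B 7/7 · (3,3)B 5/8 · (3,4)R 4/8 · (3,5)R 4/5
Row 4: (4,0)R 2/4 · (4,2)B 6/7 · (4,3)B 6/8 · (4,4)R 4/8 · (4,5)R 4/5
Row 5: (5,0)R 3/4 · (5,1)R 3/7 · (5,2)B 6/7 · (5,3)B 7/8 · (5,4)B 5/8 · (5,5)R 2/5
Row 6: (6,0)R 2/3 · (6,1)B 2/5 · (6,2)B 4/5 · (6,3)B 5/5 · (6,4)B 4/5 · (6,5)B 2/3
The smallest same-type fraction is 1/4 at (2,5), which reduces to 1/4. Any threshold above that leaves this student unsatisfied.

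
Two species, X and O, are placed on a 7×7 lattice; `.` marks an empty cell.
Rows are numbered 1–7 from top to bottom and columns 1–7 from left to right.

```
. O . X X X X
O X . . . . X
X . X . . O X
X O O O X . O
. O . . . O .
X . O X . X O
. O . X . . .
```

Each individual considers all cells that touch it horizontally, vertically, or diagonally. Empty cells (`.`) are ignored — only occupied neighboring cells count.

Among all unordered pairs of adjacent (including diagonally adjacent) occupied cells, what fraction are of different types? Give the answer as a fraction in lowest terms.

Scan each occupied cell's neighbors to the right and below (and the two forward diagonals) so each pair is counted once.
From row 1: 1 unlike of 7 pairs (running 1/7).
From row 2: 3 unlike of 6 pairs (running 4/13).
From row 3: 7 unlike of 9 pairs (running 11/22).
From row 4: 4 unlike of 9 pairs (running 15/31).
From row 5: 2 unlike of 4 pairs (running 17/35).
From row 6: 4 unlike of 6 pairs (running 21/41).
Total adjacent occupied pairs: 41; unlike-type pairs: 21.
21/41 is already in lowest terms.

21/41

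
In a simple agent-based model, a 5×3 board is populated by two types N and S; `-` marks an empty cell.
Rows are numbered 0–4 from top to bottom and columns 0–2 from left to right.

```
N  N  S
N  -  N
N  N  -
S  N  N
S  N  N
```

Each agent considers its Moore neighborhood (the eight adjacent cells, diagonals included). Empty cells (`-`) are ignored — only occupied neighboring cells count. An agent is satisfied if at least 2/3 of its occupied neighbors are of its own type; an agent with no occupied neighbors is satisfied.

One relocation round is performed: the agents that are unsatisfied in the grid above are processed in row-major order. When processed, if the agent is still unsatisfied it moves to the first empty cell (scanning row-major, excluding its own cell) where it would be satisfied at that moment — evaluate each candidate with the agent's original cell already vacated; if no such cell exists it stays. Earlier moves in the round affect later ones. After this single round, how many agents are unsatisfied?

Initially unsatisfied (in order): (0,2), (3,0), (4,0), (4,1).
  (0,2): no empty cell satisfies it; stays.
  (3,0): no empty cell satisfies it; stays.
  (4,0): no empty cell satisfies it; stays.
  (4,1) → (1,1).
Resulting grid:
N N S
N N N
N N -
S N N
S - N
Unsatisfied now: (0,2), (3,0), (4,0).

3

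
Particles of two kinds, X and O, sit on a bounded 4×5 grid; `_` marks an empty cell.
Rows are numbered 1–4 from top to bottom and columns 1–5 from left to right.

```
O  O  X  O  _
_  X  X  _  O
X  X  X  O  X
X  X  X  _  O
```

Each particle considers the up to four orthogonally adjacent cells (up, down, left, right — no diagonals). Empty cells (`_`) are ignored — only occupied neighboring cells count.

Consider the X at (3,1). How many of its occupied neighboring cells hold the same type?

Occupied neighbors of (3,1): (4,1)=X, (3,2)=X.
Same type (X): 2 of 2.

2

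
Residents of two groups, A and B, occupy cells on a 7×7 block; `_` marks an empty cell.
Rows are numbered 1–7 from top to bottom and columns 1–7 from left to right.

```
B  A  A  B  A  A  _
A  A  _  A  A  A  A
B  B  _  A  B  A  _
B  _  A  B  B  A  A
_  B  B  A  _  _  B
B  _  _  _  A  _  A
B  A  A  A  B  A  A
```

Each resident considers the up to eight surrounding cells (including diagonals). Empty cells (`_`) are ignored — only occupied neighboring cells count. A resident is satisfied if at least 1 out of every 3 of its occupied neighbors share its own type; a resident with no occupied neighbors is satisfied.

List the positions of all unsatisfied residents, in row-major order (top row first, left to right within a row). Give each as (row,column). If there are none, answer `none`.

(1,1), (1,4), (3,5), (5,7), (7,5)

Row 1: (1,1)B 0/3 ✗ · (1,2)A 3/4 ✓ · (1,3)A 3/4 ✓ · (1,4)B 0/4 ✗ · (1,5)A 4/5 ✓ · (1,6)A 4/4 ✓
Row 2: (2,1)A 2/5 ✓ · (2,2)A 3/6 ✓ · (2,4)A 4/6 ✓ · (2,5)A 6/8 ✓ · (2,6)A 5/6 ✓ · (2,7)A 3/3 ✓
Row 3: (3,1)B 2/4 ✓ · (3,2)B 2/5 ✓ · (3,4)A 3/6 ✓ · (3,5)B 2/8 ✗ · (3,6)A 5/7 ✓
Row 4: (4,1)B 3/3 ✓ · (4,3)A 2/6 ✓ · (4,4)B 3/6 ✓ · (4,5)B 2/6 ✓ · (4,6)A 2/5 ✓ · (4,7)A 2/3 ✓
Row 5: (5,2)B 3/4 ✓ · (5,3)B 2/4 ✓ · (5,4)A 2/5 ✓ · (5,7)B 0/3 ✗
Row 6: (6,1)B 2/3 ✓ · (6,5)A 3/4 ✓ · (6,7)A 2/3 ✓
Row 7: (7,1)B 1/2 ✓ · (7,2)A 1/3 ✓ · (7,3)A 2/2 ✓ · (7,4)A 2/3 ✓ · (7,5)B 0/3 ✗ · (7,6)A 3/4 ✓ · (7,7)A 2/2 ✓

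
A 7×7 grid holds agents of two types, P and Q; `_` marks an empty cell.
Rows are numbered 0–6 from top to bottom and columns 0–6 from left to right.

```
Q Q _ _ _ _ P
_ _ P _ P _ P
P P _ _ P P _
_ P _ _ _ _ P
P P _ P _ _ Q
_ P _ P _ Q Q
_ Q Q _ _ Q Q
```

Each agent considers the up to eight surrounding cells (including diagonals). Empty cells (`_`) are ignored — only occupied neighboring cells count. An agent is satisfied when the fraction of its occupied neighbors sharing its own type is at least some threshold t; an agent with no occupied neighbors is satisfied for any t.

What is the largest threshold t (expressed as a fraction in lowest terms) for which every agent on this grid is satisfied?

Row 0: (0,0)Q 1/1 · (0,1)Q 1/2 · (0,6)P 1/1
Row 1: (1,2)P 1/2 · (1,4)P 2/2 · (1,6)P 2/2
Row 2: (2,0)P 2/2 · (2,1)P 3/3 · (2,4)P 2/2 · (2,5)P 4/4
Row 3: (3,1)P 4/4 · (3,6)P 1/2
Row 4: (4,0)P 3/3 · (4,1)P 3/3 · (4,3)P 1/1 · (4,6)Q 2/3
Row 5: (5,1)P 2/4 · (5,3)P 1/2 · (5,5)Q 4/4 · (5,6)Q 4/4
Row 6: (6,1)Q 1/2 · (6,2)Q 1/3 · (6,5)Q 3/3 · (6,6)Q 3/3
The smallest same-type fraction is 1/3 at (6,2), which reduces to 1/3. Any threshold above that leaves this agent unsatisfied.

1/3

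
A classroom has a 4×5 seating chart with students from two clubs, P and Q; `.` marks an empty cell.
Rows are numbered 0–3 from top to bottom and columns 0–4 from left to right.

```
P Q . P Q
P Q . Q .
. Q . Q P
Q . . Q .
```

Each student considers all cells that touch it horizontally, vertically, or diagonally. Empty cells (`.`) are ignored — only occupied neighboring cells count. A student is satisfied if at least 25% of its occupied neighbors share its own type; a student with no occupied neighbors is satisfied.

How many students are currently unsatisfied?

2

Row 0: (0,0)P 1/3 ok · (0,1)Q 1/3 ok · (0,3)P 0/2 unhappy · (0,4)Q 1/2 ok
Row 1: (1,0)P 1/4 ok · (1,1)Q 2/4 ok · (1,3)Q 2/4 ok
Row 2: (2,1)Q 2/3 ok · (2,3)Q 2/3 ok · (2,4)P 0/3 unhappy
Row 3: (3,0)Q 1/1 ok · (3,3)Q 1/2 ok
Unsatisfied: (0,3), (2,4) — 2 in total.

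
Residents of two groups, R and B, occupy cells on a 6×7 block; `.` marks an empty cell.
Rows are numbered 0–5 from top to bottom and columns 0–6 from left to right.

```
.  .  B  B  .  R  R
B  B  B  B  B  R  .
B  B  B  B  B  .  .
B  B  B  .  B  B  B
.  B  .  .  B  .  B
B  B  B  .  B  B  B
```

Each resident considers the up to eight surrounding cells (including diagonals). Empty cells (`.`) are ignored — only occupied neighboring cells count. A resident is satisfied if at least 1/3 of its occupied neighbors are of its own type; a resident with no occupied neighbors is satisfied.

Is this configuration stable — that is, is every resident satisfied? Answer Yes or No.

Yes

(0,2)B 4/4 satisfied
(0,3)B 4/4 satisfied
(0,5)R 2/3 satisfied
(0,6)R 2/2 satisfied
(1,0)B 3/3 satisfied
(1,1)B 6/6 satisfied
(1,2)B 7/7 satisfied
(1,3)B 7/7 satisfied
(1,4)B 4/6 satisfied
(1,5)R 2/4 satisfied
(2,0)B 5/5 satisfied
(2,1)B 8/8 satisfied
(2,2)B 7/7 satisfied
(2,3)B 7/7 satisfied
(2,4)B 5/6 satisfied
(3,0)B 4/4 satisfied
(3,1)B 6/6 satisfied
(3,2)B 5/5 satisfied
(3,4)B 4/4 satisfied
(3,5)B 5/5 satisfied
(3,6)B 2/2 satisfied
(4,1)B 6/6 satisfied
(4,4)B 4/4 satisfied
(4,6)B 4/4 satisfied
(5,0)B 2/2 satisfied
(5,1)B 3/3 satisfied
(5,2)B 2/2 satisfied
(5,4)B 2/2 satisfied
(5,5)B 4/4 satisfied
(5,6)B 2/2 satisfied
All meet the threshold, so the configuration is stable.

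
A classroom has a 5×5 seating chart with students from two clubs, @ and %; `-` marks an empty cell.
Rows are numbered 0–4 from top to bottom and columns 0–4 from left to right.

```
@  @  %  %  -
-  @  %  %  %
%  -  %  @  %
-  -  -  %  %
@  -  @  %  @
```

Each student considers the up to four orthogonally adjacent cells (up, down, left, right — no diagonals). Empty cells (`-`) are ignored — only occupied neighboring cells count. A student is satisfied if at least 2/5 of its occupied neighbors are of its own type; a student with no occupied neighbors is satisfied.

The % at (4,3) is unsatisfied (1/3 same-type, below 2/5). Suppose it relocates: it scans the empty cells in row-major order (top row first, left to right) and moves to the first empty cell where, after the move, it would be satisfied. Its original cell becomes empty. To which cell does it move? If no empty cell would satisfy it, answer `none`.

(0,4)

Vacating (4,3). Empty cells in order:
  (0,4): 2/2 same-type → satisfied — stop here.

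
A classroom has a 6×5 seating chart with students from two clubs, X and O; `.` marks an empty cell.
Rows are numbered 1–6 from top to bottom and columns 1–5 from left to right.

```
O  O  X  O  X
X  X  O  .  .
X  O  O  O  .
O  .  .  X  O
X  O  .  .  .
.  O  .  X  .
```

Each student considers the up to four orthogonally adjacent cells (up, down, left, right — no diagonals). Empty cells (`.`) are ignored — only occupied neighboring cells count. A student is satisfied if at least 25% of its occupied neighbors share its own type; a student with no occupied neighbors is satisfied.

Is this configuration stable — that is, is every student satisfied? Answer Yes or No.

No

Row 1: (1,1)O 1/2 ✓ · (1,2)O 1/3 ✓ · (1,3)X 0/3 ✗ · (1,4)O 0/2 ✗ · (1,5)X 0/1 ✗
Row 2: (2,1)X 2/3 ✓ · (2,2)X 1/4 ✓ · (2,3)O 1/3 ✓
Row 3: (3,1)X 1/3 ✓ · (3,2)O 1/3 ✓ · (3,3)O 3/3 ✓ · (3,4)O 1/2 ✓
Row 4: (4,1)O 0/2 ✗ · (4,4)X 0/2 ✗ · (4,5)O 0/1 ✗
Row 5: (5,1)X 0/2 ✗ · (5,2)O 1/2 ✓
Row 6: (6,2)O 1/1 ✓ · (6,4)X 0/0 ✓
For instance (1,3) has only 0/3 same-type neighbors, below 1/4.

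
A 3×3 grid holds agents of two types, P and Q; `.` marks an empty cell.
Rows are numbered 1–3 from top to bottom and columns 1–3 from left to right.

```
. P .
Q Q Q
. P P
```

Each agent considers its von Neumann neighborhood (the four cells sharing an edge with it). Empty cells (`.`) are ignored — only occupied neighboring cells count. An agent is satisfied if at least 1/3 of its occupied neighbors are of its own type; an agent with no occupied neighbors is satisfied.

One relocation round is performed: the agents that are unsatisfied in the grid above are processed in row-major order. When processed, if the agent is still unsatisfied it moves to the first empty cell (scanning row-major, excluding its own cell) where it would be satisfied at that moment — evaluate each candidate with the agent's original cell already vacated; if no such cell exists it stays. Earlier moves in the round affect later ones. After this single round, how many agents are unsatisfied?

0

Initially unsatisfied (in order): (1,2).
  (1,2) → (3,1).
Resulting grid:
. . .
Q Q Q
P P P
All satisfied now.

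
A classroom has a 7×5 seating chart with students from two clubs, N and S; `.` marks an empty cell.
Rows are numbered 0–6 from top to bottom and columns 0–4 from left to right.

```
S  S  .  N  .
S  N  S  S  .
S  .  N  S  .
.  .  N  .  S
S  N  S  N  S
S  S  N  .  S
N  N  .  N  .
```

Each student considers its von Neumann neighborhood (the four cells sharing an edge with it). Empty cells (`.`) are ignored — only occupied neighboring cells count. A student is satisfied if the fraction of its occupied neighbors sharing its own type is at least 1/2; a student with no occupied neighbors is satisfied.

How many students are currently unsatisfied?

(0,0)S 2/2 ok
(0,1)S 1/2 ok
(0,3)N 0/1 unhappy
(1,0)S 2/3 ok
(1,1)N 0/3 unhappy
(1,2)S 1/3 unhappy
(1,3)S 2/3 ok
(2,0)S 1/1 ok
(2,2)N 1/3 unhappy
(2,3)S 1/2 ok
(3,2)N 1/2 ok
(3,4)S 1/1 ok
(4,0)S 1/2 ok
(4,1)N 0/3 unhappy
(4,2)S 0/4 unhappy
(4,3)N 0/2 unhappy
(4,4)S 2/3 ok
(5,0)S 2/3 ok
(5,1)S 1/4 unhappy
(5,2)N 0/2 unhappy
(5,4)S 1/1 ok
(6,0)N 1/2 ok
(6,1)N 1/2 ok
(6,3)N 0/0 ok
Unsatisfied: (0,3), (1,1), (1,2), (2,2), (4,1), (4,2), (4,3), (5,1), (5,2) — 9 in total.

9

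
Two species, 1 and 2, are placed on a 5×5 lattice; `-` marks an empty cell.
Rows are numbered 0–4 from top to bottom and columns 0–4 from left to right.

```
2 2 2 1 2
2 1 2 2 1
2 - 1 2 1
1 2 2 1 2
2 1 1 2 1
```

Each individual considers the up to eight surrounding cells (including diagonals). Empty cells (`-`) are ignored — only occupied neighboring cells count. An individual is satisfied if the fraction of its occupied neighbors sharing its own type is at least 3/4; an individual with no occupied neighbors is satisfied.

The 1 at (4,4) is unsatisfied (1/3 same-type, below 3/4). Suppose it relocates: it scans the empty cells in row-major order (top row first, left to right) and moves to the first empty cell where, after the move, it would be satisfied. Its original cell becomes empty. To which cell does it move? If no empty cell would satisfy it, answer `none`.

Vacating (4,4). Empty cells in order:
  (2,1): 3/8 same-type → still unsatisfied.

none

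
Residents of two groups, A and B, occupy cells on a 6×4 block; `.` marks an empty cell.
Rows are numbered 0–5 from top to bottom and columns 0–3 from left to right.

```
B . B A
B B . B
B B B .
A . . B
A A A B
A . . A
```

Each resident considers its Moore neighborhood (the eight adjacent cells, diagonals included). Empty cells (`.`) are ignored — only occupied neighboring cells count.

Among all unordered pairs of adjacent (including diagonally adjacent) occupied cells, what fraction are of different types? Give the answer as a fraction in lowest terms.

7/29

Scan each occupied cell's neighbors to the right and below (and the two forward diagonals) so each pair is counted once.
From row 0: 2 unlike of 6 pairs (running 2/6).
From row 1: 0 unlike of 7 pairs (running 2/13).
From row 2: 2 unlike of 5 pairs (running 4/18).
From row 3: 1 unlike of 4 pairs (running 5/22).
From row 4: 2 unlike of 7 pairs (running 7/29).
Total adjacent occupied pairs: 29; unlike-type pairs: 7.
7/29 is already in lowest terms.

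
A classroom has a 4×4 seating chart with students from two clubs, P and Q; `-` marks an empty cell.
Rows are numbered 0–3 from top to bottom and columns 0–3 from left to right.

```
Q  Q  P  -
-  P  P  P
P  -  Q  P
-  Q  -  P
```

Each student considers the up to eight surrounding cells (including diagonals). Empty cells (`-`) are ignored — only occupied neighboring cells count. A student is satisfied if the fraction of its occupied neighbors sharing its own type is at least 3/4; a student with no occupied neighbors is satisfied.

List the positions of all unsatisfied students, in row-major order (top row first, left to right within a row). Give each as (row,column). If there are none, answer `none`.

(0,0)Q 1/2 not
(0,1)Q 1/4 not
(0,2)P 3/4 satisfied
(1,1)P 3/6 not
(1,2)P 4/6 not
(1,3)P 3/4 satisfied
(2,0)P 1/2 not
(2,2)Q 1/6 not
(2,3)P 3/4 satisfied
(3,1)Q 1/2 not
(3,3)P 1/2 not

(0,0), (0,1), (1,1), (1,2), (2,0), (2,2), (3,1), (3,3)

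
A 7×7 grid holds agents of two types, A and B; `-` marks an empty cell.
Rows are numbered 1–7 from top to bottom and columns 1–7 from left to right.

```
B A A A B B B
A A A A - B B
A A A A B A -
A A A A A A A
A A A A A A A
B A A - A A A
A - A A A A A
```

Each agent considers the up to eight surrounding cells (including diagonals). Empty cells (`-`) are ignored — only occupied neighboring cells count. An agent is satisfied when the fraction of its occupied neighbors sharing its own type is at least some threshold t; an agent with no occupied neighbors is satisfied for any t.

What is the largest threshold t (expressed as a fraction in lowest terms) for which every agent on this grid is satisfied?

(1,1)B 0/3
(1,2)A 4/5
(1,3)A 5/5
(1,4)A 3/4
(1,5)B 2/4
(1,6)B 4/4
(1,7)B 3/3
(2,1)A 4/5
(2,2)A 7/8
(2,3)A 8/8
(2,4)A 5/7
(2,6)B 5/6
(2,7)B 3/4
(3,1)A 5/5
(3,2)A 8/8
(3,3)A 8/8
(3,4)A 6/7
(3,5)B 1/7
(3,6)A 3/6
(4,1)A 5/5
(4,2)A 8/8
(4,3)A 8/8
(4,4)A 7/8
(4,5)A 7/8
(4,6)A 6/7
(4,7)A 4/4
(5,1)A 4/5
(5,2)A 7/8
(5,3)A 7/7
(5,4)A 7/7
(5,5)A 7/7
(5,6)A 8/8
(5,7)A 5/5
(6,1)B 0/4
(6,2)A 6/7
(6,3)A 6/6
(6,5)A 7/7
(6,6)A 8/8
(6,7)A 5/5
(7,1)A 1/2
(7,3)A 3/3
(7,4)A 4/4
(7,5)A 4/4
(7,6)A 5/5
(7,7)A 3/3
The smallest same-type fraction is 0/3 at (1,1), which reduces to 0/1. Any threshold above that leaves this agent unsatisfied.

0/1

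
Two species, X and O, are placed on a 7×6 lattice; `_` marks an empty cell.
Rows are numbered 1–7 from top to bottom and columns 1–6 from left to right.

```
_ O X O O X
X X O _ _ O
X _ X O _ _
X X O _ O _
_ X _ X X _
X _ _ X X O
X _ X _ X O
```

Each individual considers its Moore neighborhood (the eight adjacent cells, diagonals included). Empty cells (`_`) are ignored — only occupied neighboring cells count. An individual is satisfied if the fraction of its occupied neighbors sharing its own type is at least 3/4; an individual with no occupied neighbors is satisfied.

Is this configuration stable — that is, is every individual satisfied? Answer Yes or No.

No

(1,2)O 1/4 ✗
(1,3)X 1/4 ✗
(1,4)O 2/3 ✗
(1,5)O 2/3 ✗
(1,6)X 0/2 ✗
(2,1)X 2/3 ✗
(2,2)X 4/6 ✗
(2,3)O 3/6 ✗
(2,6)O 1/2 ✗
(3,1)X 4/4 ✓
(3,3)X 2/5 ✗
(3,4)O 3/4 ✓
(4,1)X 3/3 ✓
(4,2)X 4/5 ✓
(4,3)O 1/5 ✗
(4,5)O 1/3 ✗
(5,2)X 3/4 ✓
(5,4)X 3/5 ✗
(5,5)X 3/5 ✗
(6,1)X 2/2 ✓
(6,4)X 5/5 ✓
(6,5)X 4/6 ✗
(6,6)O 1/4 ✗
(7,1)X 1/1 ✓
(7,3)X 1/1 ✓
(7,5)X 2/4 ✗
(7,6)O 1/3 ✗
For instance (1,2) has only 1/4 same-type neighbors, below 3/4.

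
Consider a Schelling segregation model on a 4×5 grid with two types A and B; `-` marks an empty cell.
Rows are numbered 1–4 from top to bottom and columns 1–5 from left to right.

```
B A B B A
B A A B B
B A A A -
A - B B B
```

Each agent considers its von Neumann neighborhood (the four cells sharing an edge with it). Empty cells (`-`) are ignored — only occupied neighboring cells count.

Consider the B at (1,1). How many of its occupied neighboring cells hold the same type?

Occupied neighbors of (1,1): (2,1)=B, (1,2)=A.
Same type (B): 1 of 2.

1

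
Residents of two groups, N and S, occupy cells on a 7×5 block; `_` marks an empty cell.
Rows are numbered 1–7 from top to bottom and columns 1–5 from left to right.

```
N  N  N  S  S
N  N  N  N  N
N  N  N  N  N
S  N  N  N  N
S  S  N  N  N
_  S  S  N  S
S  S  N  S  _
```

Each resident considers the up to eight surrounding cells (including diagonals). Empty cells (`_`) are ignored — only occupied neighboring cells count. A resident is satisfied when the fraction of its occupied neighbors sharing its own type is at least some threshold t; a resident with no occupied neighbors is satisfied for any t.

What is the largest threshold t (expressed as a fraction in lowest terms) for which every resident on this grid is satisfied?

Row 1: (1,1)N 3/3 · (1,2)N 5/5 · (1,3)N 4/5 · (1,4)S 1/5 · (1,5)S 1/3
Row 2: (2,1)N 5/5 · (2,2)N 8/8 · (2,3)N 7/8 · (2,4)N 6/8 · (2,5)N 3/5
Row 3: (3,1)N 4/5 · (3,2)N 7/8 · (3,3)N 8/8 · (3,4)N 8/8 · (3,5)N 5/5
Row 4: (4,1)S 2/5 · (4,2)N 5/8 · (4,3)N 7/8 · (4,4)N 8/8 · (4,5)N 5/5
Row 5: (5,1)S 3/4 · (5,2)S 4/7 · (5,3)N 5/8 · (5,4)N 6/8 · (5,5)N 4/5
Row 6: (6,2)S 5/7 · (6,3)S 4/8 · (6,4)N 4/7 · (6,5)S 1/4
Row 7: (7,1)S 2/2 · (7,2)S 3/4 · (7,3)N 1/5 · (7,4)S 2/4
The smallest same-type fraction is 1/5 at (1,4), which reduces to 1/5. Any threshold above that leaves this resident unsatisfied.

1/5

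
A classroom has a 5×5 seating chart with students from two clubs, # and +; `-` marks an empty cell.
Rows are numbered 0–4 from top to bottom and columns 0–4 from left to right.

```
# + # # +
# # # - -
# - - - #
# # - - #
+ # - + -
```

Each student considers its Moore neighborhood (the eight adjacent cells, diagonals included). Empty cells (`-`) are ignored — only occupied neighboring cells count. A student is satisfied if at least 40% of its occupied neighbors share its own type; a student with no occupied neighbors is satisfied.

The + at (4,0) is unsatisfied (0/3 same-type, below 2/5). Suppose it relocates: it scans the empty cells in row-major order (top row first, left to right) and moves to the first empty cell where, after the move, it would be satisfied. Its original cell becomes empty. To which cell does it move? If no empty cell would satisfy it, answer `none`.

Vacating (4,0). Empty cells in order:
  (1,3): 1/5 same-type → still unsatisfied.
  (1,4): 1/3 same-type → still unsatisfied.
  (2,1): 0/6 same-type → still unsatisfied.
  (2,2): 0/3 same-type → still unsatisfied.
  (2,3): 0/3 same-type → still unsatisfied.
  (3,2): 1/3 same-type → still unsatisfied.
  (3,3): 1/3 same-type → still unsatisfied.
  (4,2): 1/3 same-type → still unsatisfied.
  (4,4): 1/2 same-type → satisfied — stop here.

(4,4)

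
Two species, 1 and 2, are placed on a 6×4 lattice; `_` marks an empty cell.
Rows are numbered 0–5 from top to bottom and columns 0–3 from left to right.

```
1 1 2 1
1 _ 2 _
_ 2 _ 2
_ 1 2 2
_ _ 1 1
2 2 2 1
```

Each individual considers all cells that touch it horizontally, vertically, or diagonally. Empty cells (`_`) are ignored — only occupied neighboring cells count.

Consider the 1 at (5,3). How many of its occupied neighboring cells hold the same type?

Occupied neighbors of (5,3): (4,2)=1, (4,3)=1, (5,2)=2.
Same type (1): 2 of 3.

2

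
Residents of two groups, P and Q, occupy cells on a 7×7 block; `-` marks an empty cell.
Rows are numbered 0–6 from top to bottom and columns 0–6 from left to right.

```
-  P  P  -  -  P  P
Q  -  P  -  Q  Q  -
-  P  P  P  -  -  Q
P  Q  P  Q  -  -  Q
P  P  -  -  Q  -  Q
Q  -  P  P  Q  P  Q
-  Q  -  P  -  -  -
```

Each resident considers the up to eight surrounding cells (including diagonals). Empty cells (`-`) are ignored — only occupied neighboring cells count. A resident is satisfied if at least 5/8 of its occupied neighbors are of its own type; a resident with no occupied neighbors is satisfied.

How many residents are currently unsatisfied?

(0,1)P 2/3 satisfied
(0,2)P 2/2 satisfied
(0,5)P 1/3 not
(0,6)P 1/2 not
(1,0)Q 0/2 not
(1,2)P 5/5 satisfied
(1,4)Q 1/3 not
(1,5)Q 2/4 not
(2,1)P 4/6 satisfied
(2,2)P 4/6 satisfied
(2,3)P 3/5 not
(2,6)Q 2/2 satisfied
(3,0)P 3/4 satisfied
(3,1)Q 0/6 not
(3,2)P 4/6 satisfied
(3,3)Q 1/4 not
(3,6)Q 2/2 satisfied
(4,0)P 2/4 not
(4,1)P 4/6 satisfied
(4,4)Q 2/4 not
(4,6)Q 2/3 satisfied
(5,0)Q 1/3 not
(5,2)P 3/4 satisfied
(5,3)P 2/4 not
(5,4)Q 1/4 not
(5,5)P 0/4 not
(5,6)Q 1/2 not
(6,1)Q 1/2 not
(6,3)P 2/3 satisfied
Unsatisfied: (0,5), (0,6), (1,0), (1,4), (1,5), (2,3), (3,1), (3,3), (4,0), (4,4), (5,0), (5,3), (5,4), (5,5), (5,6), (6,1) — 16 in total.

16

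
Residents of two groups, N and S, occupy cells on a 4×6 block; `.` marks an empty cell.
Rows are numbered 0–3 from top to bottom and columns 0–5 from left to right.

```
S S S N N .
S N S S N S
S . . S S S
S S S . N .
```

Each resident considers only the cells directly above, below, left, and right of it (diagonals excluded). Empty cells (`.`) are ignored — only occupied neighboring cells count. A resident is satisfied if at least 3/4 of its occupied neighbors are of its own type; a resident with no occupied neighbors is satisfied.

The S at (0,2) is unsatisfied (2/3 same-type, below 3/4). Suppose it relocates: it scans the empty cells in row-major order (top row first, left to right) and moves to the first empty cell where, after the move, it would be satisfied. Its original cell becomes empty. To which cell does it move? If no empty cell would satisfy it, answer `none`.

Vacating (0,2). Empty cells in order:
  (0,5): 1/2 same-type → still unsatisfied.
  (2,1): 2/3 same-type → still unsatisfied.
  (2,2): 3/3 same-type → satisfied — stop here.

(2,2)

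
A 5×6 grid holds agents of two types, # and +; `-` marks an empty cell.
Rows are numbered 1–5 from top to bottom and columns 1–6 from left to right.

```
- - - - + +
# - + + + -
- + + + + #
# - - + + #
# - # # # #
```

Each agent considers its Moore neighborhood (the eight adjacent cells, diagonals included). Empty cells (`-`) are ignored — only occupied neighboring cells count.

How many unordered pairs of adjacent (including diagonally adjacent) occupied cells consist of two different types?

13

Scan each occupied cell's neighbors to the right and below (and the two forward diagonals) so each pair is counted once.
Row 1: +(1,5)–+(1,6)= +(1,5)–+(2,5)= +(1,5)–+(2,4)= +(1,6)–+(2,5)=  → 0/4 unlike.
Row 2: #(2,1)–+(3,2)≠ +(2,3)–+(2,4)= +(2,3)–+(3,3)= +(2,3)–+(3,4)= +(2,3)–+(3,2)= +(2,4)–+(2,5)= +(2,4)–+(3,4)= +(2,4)–+(3,5)= +(2,4)–+(3,3)= +(2,5)–+(3,5)= +(2,5)–#(3,6)≠ +(2,5)–+(3,4)=  → 2/12 unlike.
Row 3: +(3,2)–+(3,3)= +(3,2)–#(4,1)≠ +(3,3)–+(3,4)= +(3,3)–+(4,4)= +(3,4)–+(3,5)= +(3,4)–+(4,4)= +(3,4)–+(4,5)= +(3,5)–#(3,6)≠ +(3,5)–+(4,5)= +(3,5)–#(4,6)≠ +(3,5)–+(4,4)= #(3,6)–#(4,6)= #(3,6)–+(4,5)≠  → 4/13 unlike.
Row 4: #(4,1)–#(5,1)= +(4,4)–+(4,5)= +(4,4)–#(5,4)≠ +(4,4)–#(5,5)≠ +(4,4)–#(5,3)≠ +(4,5)–#(4,6)≠ +(4,5)–#(5,5)≠ +(4,5)–#(5,6)≠ +(4,5)–#(5,4)≠ #(4,6)–#(5,6)= #(4,6)–#(5,5)=  → 7/11 unlike.
Row 5: #(5,3)–#(5,4)= #(5,4)–#(5,5)= #(5,5)–#(5,6)=  → 0/3 unlike.
Total adjacent occupied pairs: 43; unlike-type pairs: 13.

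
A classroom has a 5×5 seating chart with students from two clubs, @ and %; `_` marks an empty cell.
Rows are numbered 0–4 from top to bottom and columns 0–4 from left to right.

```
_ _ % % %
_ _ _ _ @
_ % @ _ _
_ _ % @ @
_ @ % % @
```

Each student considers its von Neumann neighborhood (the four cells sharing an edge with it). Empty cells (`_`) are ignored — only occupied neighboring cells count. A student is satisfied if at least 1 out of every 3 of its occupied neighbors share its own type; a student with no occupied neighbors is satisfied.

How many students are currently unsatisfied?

4

(0,2)% 1/1 satisfied
(0,3)% 2/2 satisfied
(0,4)% 1/2 satisfied
(1,4)@ 0/1 not
(2,1)% 0/1 not
(2,2)@ 0/2 not
(3,2)% 1/3 satisfied
(3,3)@ 1/3 satisfied
(3,4)@ 2/2 satisfied
(4,1)@ 0/1 not
(4,2)% 2/3 satisfied
(4,3)% 1/3 satisfied
(4,4)@ 1/2 satisfied
Unsatisfied: (1,4), (2,1), (2,2), (4,1) — 4 in total.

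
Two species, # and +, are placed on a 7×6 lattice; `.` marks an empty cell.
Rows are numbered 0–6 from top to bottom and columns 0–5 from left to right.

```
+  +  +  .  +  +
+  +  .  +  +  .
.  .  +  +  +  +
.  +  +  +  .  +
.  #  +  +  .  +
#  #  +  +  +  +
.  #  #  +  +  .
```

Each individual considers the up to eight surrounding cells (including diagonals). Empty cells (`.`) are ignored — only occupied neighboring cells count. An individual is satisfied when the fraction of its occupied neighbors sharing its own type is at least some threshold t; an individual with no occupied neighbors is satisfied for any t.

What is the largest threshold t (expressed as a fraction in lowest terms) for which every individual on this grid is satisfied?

1/3

(0,0)+ 3/3
(0,1)+ 4/4
(0,2)+ 3/3
(0,4)+ 3/3
(0,5)+ 2/2
(1,0)+ 3/3
(1,1)+ 5/5
(1,3)+ 6/6
(1,4)+ 6/6
(2,2)+ 6/6
(2,3)+ 6/6
(2,4)+ 6/6
(2,5)+ 3/3
(3,1)+ 3/4
(3,2)+ 6/7
(3,3)+ 6/6
(3,5)+ 3/3
(4,1)# 2/6
(4,2)+ 6/8
(4,3)+ 6/6
(4,5)+ 3/3
(5,0)# 3/3
(5,1)# 4/6
(5,2)+ 4/8
(5,3)+ 6/7
(5,4)+ 6/6
(5,5)+ 3/3
(6,1)# 3/4
(6,2)# 2/5
(6,3)+ 4/5
(6,4)+ 4/4
The smallest same-type fraction is 2/6 at (4,1), which reduces to 1/3. Any threshold above that leaves this individual unsatisfied.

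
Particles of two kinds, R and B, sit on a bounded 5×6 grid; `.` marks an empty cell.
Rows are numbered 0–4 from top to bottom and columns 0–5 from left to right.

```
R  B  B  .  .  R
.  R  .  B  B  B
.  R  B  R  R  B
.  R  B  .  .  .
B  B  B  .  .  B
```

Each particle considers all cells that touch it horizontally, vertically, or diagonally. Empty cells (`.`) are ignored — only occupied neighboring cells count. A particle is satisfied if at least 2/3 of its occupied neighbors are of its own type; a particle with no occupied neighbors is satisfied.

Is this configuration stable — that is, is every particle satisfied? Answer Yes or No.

No

(0,0)R 1/2 unhappy
(0,1)B 1/3 unhappy
(0,2)B 2/3 ok
(0,5)R 0/2 unhappy
(1,1)R 2/5 unhappy
(1,3)B 3/5 unhappy
(1,4)B 3/6 unhappy
(1,5)B 2/4 unhappy
(2,1)R 2/4 unhappy
(2,2)B 2/6 unhappy
(2,3)R 1/5 unhappy
(2,4)R 1/5 unhappy
(2,5)B 2/3 ok
(3,1)R 1/6 unhappy
(3,2)B 3/6 unhappy
(4,0)B 1/2 unhappy
(4,1)B 3/4 ok
(4,2)B 2/3 ok
(4,5)B 0/0 ok
For instance (0,0) has only 1/2 same-type neighbors, below 2/3.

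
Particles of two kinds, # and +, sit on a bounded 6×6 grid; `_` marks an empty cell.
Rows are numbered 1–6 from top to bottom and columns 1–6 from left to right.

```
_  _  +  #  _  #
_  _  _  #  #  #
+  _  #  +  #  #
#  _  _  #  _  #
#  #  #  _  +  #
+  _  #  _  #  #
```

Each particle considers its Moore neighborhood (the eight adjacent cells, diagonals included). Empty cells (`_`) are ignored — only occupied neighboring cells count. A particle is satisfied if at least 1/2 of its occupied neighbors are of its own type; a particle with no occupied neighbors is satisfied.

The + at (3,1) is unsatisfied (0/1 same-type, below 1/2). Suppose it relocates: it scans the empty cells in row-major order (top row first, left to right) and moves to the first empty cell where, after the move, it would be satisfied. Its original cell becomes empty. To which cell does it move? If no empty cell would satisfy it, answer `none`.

(1,1)

Vacating (3,1). Empty cells in order:
  (1,1): 0/0 same-type → satisfied — stop here.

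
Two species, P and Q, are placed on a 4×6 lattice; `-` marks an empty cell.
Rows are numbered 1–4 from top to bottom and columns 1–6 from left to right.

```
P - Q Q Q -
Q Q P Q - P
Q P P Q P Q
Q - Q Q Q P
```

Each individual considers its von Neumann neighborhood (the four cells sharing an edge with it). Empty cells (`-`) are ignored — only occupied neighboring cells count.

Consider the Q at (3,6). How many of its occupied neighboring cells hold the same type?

Occupied neighbors of (3,6): (2,6)=P, (4,6)=P, (3,5)=P.
Same type (Q): 0 of 3.

0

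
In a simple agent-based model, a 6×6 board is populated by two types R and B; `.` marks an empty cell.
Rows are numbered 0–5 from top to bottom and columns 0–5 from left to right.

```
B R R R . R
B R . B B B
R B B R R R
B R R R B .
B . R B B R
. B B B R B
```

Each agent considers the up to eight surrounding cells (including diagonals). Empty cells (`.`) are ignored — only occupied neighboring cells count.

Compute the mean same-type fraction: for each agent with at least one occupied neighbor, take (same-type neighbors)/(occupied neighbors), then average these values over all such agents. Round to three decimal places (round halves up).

(0,0)B 1/3
(0,1)R 2/4
(0,2)R 3/4
(0,3)R 1/3
(0,5)R 0/2
(1,0)B 2/5
(1,1)R 3/7
(1,3)B 2/6
(1,4)B 2/7
(1,5)B 1/4
(2,0)R 2/5
(2,1)B 3/7
(2,2)B 2/7
(2,3)R 3/7
(2,4)R 3/7
(2,5)R 1/4
(3,0)B 2/4
(3,1)R 3/7
(3,2)R 4/7
(3,3)R 4/8
(3,4)B 2/7
(4,0)B 2/3
(4,2)R 3/7
(4,3)B 4/8
(4,4)B 4/7
(4,5)R 1/4
(5,1)B 2/3
(5,2)B 3/4
(5,3)B 3/5
(5,4)R 1/5
(5,5)B 1/3
Sum over 31 agents: 1/3 + 2/4 + 3/4 + 1/3 + 0/2 + 2/5 + 3/7 + 2/6 + 2/7 + 1/4 + 2/5 + 3/7 + 2/7 + 3/7 + 3/7 + 1/4 + 2/4 + 3/7 + 4/7 + 4/8 + 2/7 + 2/3 + 3/7 + 4/8 + 4/7 + 1/4 + 2/3 + 3/4 + 3/5 + 1/5 + 1/3 = 5497/420; mean = 5497/420 ÷ 31 = 5497/13020 = 0.422196… → 0.422.

0.422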